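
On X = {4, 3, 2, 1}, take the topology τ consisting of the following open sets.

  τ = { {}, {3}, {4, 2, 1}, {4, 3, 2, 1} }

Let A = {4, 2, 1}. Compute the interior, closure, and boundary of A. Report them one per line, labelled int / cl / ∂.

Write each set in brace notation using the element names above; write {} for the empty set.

int(A) = {4, 2, 1}
cl(A)  = {4, 2, 1}
∂A     = {}

interior: largest open inside A is {4, 2, 1} (from {}, {4, 2, 1})
cl via duality: int({3}) = {3}, so X∖{3} = {4, 2, 1}
cl∖int = {}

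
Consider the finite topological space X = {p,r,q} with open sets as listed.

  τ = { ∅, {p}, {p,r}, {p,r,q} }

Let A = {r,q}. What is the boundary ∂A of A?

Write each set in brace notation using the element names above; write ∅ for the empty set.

{r,q}

U open, U⊆A: ∅. int(A) = ⋃ = ∅
X∖A={p}, int(X∖A)={p}, hence cl(A)={r,q}
∂A: remove int from cl → {r,q}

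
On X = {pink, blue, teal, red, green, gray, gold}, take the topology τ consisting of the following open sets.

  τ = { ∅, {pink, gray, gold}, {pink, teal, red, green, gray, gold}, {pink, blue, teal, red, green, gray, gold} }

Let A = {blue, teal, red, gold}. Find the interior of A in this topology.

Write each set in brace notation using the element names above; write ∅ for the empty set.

∅

opens ⊆ A: ∅; union → int = ∅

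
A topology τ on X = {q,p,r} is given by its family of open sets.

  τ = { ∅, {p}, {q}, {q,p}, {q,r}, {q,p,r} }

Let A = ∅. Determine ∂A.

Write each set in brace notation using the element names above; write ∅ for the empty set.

∅

open subsets of A: ∅; so int(A) = ∅
closure: X∖int(X∖A) = X∖{q,p,r} = ∅
∂A = ∅ minus ∅ = ∅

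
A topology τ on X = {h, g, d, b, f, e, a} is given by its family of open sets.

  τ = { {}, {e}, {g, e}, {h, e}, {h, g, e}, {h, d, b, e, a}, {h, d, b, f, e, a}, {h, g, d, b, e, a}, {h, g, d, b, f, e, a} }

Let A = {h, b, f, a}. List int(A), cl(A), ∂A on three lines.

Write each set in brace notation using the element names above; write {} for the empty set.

int(A) = {}
cl(A)  = {h, d, b, f, a}
∂A     = {h, d, b, f, a}

open subsets of A: {}; so int(A) = {}
closure: X∖int(X∖A) = X∖{g, e} = {h, d, b, f, a}
∂A = {h, d, b, f, a} minus {} = {h, d, b, f, a}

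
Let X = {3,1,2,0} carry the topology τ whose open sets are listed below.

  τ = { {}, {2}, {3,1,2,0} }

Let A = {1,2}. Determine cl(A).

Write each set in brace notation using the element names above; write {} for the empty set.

{3,1,2,0}

X∖A={3,0}, int(X∖A)={}, hence cl(A)={3,1,2,0}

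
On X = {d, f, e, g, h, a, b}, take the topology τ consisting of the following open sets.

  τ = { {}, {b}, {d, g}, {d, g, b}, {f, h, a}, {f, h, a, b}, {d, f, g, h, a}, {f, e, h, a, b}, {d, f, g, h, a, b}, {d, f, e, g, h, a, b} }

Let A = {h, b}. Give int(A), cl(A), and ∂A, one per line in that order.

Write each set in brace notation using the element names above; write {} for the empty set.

int(A) = {b}
cl(A)  = {f, e, h, a, b}
∂A     = {f, e, h, a}

U open, U⊆A: {}, {b}. int(A) = ⋃ = {b}
X∖A={d, f, e, g, a}, int(X∖A)={d, g}, hence cl(A)={f, e, h, a, b}
∂A: remove int from cl → {f, e, h, a}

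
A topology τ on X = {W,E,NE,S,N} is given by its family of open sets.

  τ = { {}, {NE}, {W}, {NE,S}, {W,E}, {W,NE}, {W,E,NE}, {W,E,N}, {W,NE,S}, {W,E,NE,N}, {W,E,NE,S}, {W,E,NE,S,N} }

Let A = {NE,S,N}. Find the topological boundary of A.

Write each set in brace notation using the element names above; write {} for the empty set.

opens ⊆ A: {}, {NE}, {NE,S}; union → int = {NE,S}
complement {W,E}; its interior {W,E}; cl(A) = X∖{W,E} = {NE,S,N}
boundary = {NE,S,N} ∖ {NE,S} = {N}

{N}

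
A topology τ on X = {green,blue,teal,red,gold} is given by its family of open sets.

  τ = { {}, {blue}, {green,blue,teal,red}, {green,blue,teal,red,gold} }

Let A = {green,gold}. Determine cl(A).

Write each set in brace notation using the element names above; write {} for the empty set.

{green,teal,red,gold}

closure: X∖int(X∖A) = X∖{blue} = {green,teal,red,gold}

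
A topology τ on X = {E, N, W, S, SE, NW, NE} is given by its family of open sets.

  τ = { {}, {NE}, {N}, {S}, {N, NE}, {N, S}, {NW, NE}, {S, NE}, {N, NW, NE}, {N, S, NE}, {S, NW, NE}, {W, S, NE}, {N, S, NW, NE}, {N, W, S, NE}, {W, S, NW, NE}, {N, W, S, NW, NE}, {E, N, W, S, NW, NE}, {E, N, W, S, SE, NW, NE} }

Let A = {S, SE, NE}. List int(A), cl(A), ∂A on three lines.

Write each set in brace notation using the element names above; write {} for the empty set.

open subsets of A: {}, {S}, {NE}, {S, NE}; so int(A) = {S, NE}
closure: X∖int(X∖A) = X∖{N} = {E, W, S, SE, NW, NE}
∂A = {E, W, S, SE, NW, NE} minus {S, NE} = {E, W, SE, NW}

int(A) = {S, NE}
cl(A)  = {E, W, S, SE, NW, NE}
∂A     = {E, W, SE, NW}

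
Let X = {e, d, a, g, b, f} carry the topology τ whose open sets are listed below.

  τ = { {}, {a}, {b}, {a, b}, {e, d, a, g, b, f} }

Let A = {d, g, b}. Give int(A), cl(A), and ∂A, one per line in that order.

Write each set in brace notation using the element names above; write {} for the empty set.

int(A) = {b}
cl(A)  = {e, d, g, b, f}
∂A     = {e, d, g, f}

interior: largest open inside A is {b} (from {}, {b})
cl via duality: int({e, a, f}) = {a}, so X∖{a} = {e, d, g, b, f}
cl∖int = {e, d, g, f}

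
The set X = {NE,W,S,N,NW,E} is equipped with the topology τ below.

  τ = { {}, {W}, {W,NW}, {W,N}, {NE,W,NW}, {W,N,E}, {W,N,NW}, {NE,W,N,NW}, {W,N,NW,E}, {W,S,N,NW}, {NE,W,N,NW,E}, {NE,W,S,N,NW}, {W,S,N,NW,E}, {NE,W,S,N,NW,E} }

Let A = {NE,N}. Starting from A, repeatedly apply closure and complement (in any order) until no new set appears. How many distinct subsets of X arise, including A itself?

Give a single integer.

cl via duality: int({W,S,NW,E}) = {W,NW}, so X∖{W,NW} = {NE,S,N,E}
Write k for closure, c for complement:
  1. A     = {NE,N}
  2. kA    = {NE,S,N,E}
  3. cA    = {W,S,NW,E}
  4. ckA   = {W,NW}
  5. kcA   = {NE,W,S,N,NW,E}
  6. ckcA  = {}
applying k or c yields no new set

6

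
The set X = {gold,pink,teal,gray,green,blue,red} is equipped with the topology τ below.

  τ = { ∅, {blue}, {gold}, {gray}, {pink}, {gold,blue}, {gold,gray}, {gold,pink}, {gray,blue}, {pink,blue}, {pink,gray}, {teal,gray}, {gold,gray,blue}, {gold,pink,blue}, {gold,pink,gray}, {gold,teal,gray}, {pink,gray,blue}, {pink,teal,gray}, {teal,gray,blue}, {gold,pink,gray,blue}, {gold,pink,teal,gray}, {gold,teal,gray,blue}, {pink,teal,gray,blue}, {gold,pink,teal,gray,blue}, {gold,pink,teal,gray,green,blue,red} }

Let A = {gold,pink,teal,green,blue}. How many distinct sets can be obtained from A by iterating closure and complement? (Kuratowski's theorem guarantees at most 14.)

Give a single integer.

8

closure: X∖int(X∖A) = X∖{gray} = {gold,pink,teal,green,blue,red}
Let k=closure and c=complement:
  1. A     = {gold,pink,teal,green,blue}
  2. kA    = {gold,pink,teal,green,blue,red}
  3. cA    = {gray,red}
  4. ckA   = {gray}
  5. kcA   = {teal,gray,green,red}
  6. ckcA  = {gold,pink,blue}
  7. kckcA = {gold,pink,green,blue,red}
  8. ckckcA = {teal,gray}
— saturated at 8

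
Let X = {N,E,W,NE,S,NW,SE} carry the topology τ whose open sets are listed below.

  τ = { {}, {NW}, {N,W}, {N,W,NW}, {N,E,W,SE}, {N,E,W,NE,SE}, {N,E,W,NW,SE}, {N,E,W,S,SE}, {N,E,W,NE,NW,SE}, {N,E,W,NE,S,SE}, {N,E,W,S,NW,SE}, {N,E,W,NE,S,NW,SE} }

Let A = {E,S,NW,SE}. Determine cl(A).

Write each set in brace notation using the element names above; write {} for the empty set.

{E,NE,S,NW,SE}

closure: X∖int(X∖A) = X∖{N,W} = {E,NE,S,NW,SE}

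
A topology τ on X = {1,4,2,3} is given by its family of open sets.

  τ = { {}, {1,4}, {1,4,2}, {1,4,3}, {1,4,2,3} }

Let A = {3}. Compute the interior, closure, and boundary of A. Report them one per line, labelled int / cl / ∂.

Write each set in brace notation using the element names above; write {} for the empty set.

int(A) = {}
cl(A)  = {3}
∂A     = {3}

opens ⊆ A: {}; union → int = {}
complement {1,4,2}; its interior {1,4,2}; cl(A) = X∖{1,4,2} = {3}
boundary = {3} ∖ {} = {3}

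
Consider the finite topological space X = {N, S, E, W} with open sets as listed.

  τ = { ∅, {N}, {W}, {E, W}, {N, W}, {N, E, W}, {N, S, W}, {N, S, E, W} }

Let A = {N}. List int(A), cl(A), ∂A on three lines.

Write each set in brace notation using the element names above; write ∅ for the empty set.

opens ⊆ A: ∅, {N}; union → int = {N}
complement {S, E, W}; its interior {E, W}; cl(A) = X∖{E, W} = {N, S}
boundary = {N, S} ∖ {N} = {S}

int(A) = {N}
cl(A)  = {N, S}
∂A     = {S}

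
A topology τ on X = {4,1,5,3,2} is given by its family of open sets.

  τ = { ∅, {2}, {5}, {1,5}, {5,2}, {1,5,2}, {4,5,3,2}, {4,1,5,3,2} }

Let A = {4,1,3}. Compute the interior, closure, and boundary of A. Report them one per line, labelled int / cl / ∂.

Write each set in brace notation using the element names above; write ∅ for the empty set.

int(A) = ∅
cl(A)  = {4,1,3}
∂A     = {4,1,3}

opens ⊆ A: ∅; union → int = ∅
complement {5,2}; its interior {5,2}; cl(A) = X∖{5,2} = {4,1,3}
boundary = {4,1,3} ∖ ∅ = {4,1,3}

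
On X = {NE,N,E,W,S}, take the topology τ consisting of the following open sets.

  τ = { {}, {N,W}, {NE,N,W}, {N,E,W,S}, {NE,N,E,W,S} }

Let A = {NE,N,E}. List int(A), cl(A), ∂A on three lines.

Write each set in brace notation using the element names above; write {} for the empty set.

int(A) = {}
cl(A)  = {NE,N,E,W,S}
∂A     = {NE,N,E,W,S}

interior: largest open inside A is {} (from {})
cl via duality: int({W,S}) = {}, so X∖{} = {NE,N,E,W,S}
cl∖int = {NE,N,E,W,S}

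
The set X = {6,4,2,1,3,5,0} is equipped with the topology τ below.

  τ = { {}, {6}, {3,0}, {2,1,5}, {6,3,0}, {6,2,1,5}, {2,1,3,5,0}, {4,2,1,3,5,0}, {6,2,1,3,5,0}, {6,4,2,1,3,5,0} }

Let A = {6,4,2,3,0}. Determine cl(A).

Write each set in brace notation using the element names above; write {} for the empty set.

{6,4,2,1,3,5,0}

complement {1,5}; its interior {}; cl(A) = X∖{} = {6,4,2,1,3,5,0}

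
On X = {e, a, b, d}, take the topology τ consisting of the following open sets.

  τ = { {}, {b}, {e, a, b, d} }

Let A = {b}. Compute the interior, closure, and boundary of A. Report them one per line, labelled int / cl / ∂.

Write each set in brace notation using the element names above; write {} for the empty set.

opens ⊆ A: {}, {b}; union → int = {b}
complement {e, a, d}; its interior {}; cl(A) = X∖{} = {e, a, b, d}
boundary = {e, a, b, d} ∖ {b} = {e, a, d}

int(A) = {b}
cl(A)  = {e, a, b, d}
∂A     = {e, a, d}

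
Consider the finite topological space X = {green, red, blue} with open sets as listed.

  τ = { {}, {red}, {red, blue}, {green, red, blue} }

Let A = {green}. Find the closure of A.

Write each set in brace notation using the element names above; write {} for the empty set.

closure: X∖int(X∖A) = X∖{red, blue} = {green}

{green}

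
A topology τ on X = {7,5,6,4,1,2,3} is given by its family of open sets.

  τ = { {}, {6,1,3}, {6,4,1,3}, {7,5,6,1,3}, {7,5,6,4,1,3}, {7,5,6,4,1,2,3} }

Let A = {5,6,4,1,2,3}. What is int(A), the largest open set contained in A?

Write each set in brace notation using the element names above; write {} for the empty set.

{6,4,1,3}

opens ⊆ A: {}, {6,1,3}, {6,4,1,3}; union → int = {6,4,1,3}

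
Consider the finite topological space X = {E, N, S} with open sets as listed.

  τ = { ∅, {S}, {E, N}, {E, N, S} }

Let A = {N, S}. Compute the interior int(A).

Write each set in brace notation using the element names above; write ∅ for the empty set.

open subsets of A: ∅, {S}; so int(A) = {S}

{S}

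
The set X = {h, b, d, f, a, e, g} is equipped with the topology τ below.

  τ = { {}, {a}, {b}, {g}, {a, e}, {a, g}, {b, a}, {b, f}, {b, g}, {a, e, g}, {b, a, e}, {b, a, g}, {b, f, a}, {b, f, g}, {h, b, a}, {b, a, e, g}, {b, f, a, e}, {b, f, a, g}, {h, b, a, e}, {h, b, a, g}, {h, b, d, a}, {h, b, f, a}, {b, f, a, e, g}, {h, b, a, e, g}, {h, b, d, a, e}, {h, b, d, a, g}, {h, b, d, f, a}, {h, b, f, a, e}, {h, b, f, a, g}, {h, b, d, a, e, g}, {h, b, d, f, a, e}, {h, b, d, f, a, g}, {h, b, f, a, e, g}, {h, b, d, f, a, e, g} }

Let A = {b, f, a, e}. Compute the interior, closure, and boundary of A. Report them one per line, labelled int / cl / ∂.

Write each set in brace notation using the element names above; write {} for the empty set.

interior: largest open inside A is {b, f, a, e} (from {}, {b}, {a}, {a, e}, {b, f}, {b, a}, {b, f, a}, {b, a, e}, {b, f, a, e})
cl via duality: int({h, d, g}) = {g}, so X∖{g} = {h, b, d, f, a, e}
cl∖int = {h, d}

int(A) = {b, f, a, e}
cl(A)  = {h, b, d, f, a, e}
∂A     = {h, d}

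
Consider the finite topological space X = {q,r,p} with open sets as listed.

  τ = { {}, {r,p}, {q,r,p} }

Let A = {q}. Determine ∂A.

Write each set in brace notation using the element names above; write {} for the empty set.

{q}

open subsets of A: {}; so int(A) = {}
closure: X∖int(X∖A) = X∖{r,p} = {q}
∂A = {q} minus {} = {q}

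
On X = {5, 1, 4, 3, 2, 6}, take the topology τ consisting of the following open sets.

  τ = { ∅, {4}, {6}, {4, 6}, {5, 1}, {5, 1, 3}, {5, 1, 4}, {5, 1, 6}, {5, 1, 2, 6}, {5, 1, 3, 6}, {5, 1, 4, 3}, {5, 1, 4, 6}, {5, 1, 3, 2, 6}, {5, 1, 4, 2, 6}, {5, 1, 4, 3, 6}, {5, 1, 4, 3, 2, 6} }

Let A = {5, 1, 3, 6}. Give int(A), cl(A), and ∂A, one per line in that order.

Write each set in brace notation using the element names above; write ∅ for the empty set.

open subsets of A: ∅, {6}, {5, 1}, {5, 1, 3}, {5, 1, 6}, {5, 1, 3, 6}; so int(A) = {5, 1, 3, 6}
closure: X∖int(X∖A) = X∖{4} = {5, 1, 3, 2, 6}
∂A = {5, 1, 3, 2, 6} minus {5, 1, 3, 6} = {2}

int(A) = {5, 1, 3, 6}
cl(A)  = {5, 1, 3, 2, 6}
∂A     = {2}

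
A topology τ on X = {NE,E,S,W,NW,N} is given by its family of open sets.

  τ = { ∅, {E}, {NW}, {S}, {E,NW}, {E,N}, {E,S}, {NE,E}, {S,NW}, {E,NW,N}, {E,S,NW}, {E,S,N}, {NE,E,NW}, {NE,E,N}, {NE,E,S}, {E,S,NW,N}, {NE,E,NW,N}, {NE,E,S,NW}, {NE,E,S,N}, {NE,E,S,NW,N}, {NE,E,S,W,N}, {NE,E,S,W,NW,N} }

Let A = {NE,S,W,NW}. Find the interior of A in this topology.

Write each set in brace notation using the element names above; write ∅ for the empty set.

open subsets of A: ∅, {S}, {NW}, {S,NW}; so int(A) = {S,NW}

{S,NW}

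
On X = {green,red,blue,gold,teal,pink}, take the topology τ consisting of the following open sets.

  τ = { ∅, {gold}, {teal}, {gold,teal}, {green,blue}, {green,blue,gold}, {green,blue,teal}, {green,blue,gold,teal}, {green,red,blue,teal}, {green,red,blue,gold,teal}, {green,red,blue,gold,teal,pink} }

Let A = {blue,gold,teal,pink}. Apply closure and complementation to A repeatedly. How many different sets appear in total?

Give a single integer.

X∖A={green,red}, int(X∖A)=∅, hence cl(A)={green,red,blue,gold,teal,pink}
Orbit (k=closure, c=complement):
  1. A     = {blue,gold,teal,pink}
  2. kA    = {green,red,blue,gold,teal,pink}
  3. cA    = {green,red}
  4. ckA   = ∅
  5. kcA   = {green,red,blue,pink}
  6. ckcA  = {gold,teal}
  7. kckcA = {red,gold,teal,pink}
  8. ckckcA = {green,blue}
(closed under both — stop)

8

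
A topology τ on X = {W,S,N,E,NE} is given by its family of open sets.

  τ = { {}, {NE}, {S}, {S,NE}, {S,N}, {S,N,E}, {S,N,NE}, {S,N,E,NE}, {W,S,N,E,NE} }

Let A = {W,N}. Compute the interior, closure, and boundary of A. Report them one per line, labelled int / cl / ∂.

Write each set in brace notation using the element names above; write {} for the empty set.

int(A) = {}
cl(A)  = {W,N,E}
∂A     = {W,N,E}

interior: largest open inside A is {} (from {})
cl via duality: int({S,E,NE}) = {S,NE}, so X∖{S,NE} = {W,N,E}
cl∖int = {W,N,E}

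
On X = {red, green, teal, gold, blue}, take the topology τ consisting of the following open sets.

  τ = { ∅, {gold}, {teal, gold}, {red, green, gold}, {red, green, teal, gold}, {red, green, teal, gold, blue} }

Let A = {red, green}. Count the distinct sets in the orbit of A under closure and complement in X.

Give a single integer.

6

X∖A={teal, gold, blue}, int(X∖A)={teal, gold}, hence cl(A)={red, green, blue}
Orbit (k=closure, c=complement):
  1. A     = {red, green}
  2. kA    = {red, green, blue}
  3. cA    = {teal, gold, blue}
  4. ckA   = {teal, gold}
  5. kcA   = {red, green, teal, gold, blue}
  6. ckcA  = ∅
(closed under both — stop)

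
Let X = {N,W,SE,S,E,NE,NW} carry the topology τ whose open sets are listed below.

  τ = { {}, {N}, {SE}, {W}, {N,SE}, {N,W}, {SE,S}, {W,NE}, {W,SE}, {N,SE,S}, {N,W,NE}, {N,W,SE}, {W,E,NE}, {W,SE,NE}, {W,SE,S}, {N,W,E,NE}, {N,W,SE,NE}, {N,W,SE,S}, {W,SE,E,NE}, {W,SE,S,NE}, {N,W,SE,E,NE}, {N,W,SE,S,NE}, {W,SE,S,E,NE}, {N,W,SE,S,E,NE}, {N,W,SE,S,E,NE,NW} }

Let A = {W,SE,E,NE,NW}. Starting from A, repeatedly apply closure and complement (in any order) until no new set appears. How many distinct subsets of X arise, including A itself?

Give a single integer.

closure: X∖int(X∖A) = X∖{N} = {W,SE,S,E,NE,NW}
Let k=closure and c=complement:
  1. A     = {W,SE,E,NE,NW}
  2. kA    = {W,SE,S,E,NE,NW}
  3. cA    = {N,S}
  4. ckA   = {N}
  5. kcA   = {N,S,NW}
  6. kckA  = {N,NW}
  7. ckcA  = {W,SE,E,NE}
  8. ckckA = {W,SE,S,E,NE}
— saturated at 8

8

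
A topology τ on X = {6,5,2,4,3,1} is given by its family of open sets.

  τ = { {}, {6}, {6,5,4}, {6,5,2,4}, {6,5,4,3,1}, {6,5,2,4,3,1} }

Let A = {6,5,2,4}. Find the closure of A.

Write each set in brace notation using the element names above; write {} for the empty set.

{6,5,2,4,3,1}

closure: X∖int(X∖A) = X∖{} = {6,5,2,4,3,1}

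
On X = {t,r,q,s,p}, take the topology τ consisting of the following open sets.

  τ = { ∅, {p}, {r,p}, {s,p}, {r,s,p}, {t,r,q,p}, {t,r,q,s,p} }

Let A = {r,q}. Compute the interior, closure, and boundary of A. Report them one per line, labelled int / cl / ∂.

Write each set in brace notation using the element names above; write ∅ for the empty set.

open subsets of A: ∅; so int(A) = ∅
closure: X∖int(X∖A) = X∖{s,p} = {t,r,q}
∂A = {t,r,q} minus ∅ = {t,r,q}

int(A) = ∅
cl(A)  = {t,r,q}
∂A     = {t,r,q}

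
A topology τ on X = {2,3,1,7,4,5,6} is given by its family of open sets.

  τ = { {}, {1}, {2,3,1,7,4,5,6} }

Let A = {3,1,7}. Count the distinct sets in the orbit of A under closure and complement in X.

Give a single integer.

6

cl via duality: int({2,4,5,6}) = {}, so X∖{} = {2,3,1,7,4,5,6}
Write k for closure, c for complement:
  1. A     = {3,1,7}
  2. kA    = {2,3,1,7,4,5,6}
  3. cA    = {2,4,5,6}
  4. ckA   = {}
  5. kcA   = {2,3,7,4,5,6}
  6. ckcA  = {1}
applying k or c yields no new set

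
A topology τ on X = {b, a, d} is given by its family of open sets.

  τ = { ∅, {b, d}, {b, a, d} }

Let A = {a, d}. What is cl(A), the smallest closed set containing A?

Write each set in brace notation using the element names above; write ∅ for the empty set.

{b, a, d}

X∖A={b}, int(X∖A)=∅, hence cl(A)={b, a, d}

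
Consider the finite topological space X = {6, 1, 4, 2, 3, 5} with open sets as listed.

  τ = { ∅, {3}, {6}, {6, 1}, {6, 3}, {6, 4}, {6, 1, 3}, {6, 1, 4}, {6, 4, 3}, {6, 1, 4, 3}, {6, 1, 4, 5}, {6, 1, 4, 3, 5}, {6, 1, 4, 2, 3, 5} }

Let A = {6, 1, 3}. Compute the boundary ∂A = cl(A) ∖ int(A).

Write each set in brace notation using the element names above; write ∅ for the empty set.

opens ⊆ A: ∅, {6}, {3}, {6, 1}, {6, 3}, {6, 1, 3}; union → int = {6, 1, 3}
complement {4, 2, 5}; its interior ∅; cl(A) = X∖∅ = {6, 1, 4, 2, 3, 5}
boundary = {6, 1, 4, 2, 3, 5} ∖ {6, 1, 3} = {4, 2, 5}

{4, 2, 5}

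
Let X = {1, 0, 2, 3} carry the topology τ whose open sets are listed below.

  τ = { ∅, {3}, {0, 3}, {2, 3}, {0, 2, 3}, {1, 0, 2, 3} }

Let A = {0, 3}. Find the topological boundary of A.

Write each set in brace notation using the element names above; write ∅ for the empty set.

interior: largest open inside A is {0, 3} (from ∅, {3}, {0, 3})
cl via duality: int({1, 2}) = ∅, so X∖∅ = {1, 0, 2, 3}
cl∖int = {1, 2}

{1, 2}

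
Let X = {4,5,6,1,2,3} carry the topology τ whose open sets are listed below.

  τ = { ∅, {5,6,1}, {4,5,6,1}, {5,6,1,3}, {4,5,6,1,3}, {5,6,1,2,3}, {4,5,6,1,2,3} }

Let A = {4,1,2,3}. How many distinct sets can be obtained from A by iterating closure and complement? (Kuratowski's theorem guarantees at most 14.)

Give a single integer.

4

X∖A={5,6}, int(X∖A)=∅, hence cl(A)={4,5,6,1,2,3}
Orbit (k=closure, c=complement):
  1. A     = {4,1,2,3}
  2. kA    = {4,5,6,1,2,3}
  3. cA    = {5,6}
  4. ckA   = ∅
(closed under both — stop)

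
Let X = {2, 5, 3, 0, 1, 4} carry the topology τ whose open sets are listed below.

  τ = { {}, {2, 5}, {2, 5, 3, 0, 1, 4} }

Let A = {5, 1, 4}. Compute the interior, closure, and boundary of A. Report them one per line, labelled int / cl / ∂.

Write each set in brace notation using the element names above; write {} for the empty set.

interior: largest open inside A is {} (from {})
cl via duality: int({2, 3, 0}) = {}, so X∖{} = {2, 5, 3, 0, 1, 4}
cl∖int = {2, 5, 3, 0, 1, 4}

int(A) = {}
cl(A)  = {2, 5, 3, 0, 1, 4}
∂A     = {2, 5, 3, 0, 1, 4}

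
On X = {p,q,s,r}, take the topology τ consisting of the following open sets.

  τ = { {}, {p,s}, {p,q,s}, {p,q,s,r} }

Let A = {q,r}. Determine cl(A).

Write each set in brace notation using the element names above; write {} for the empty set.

X∖A={p,s}, int(X∖A)={p,s}, hence cl(A)={q,r}

{q,r}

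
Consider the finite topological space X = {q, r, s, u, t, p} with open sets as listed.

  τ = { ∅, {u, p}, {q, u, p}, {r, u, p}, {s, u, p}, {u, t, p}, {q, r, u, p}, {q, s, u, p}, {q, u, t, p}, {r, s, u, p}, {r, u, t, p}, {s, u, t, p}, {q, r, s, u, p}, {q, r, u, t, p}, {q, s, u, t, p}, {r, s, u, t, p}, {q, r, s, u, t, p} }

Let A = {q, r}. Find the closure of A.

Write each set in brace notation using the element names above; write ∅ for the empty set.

{q, r}

cl via duality: int({s, u, t, p}) = {s, u, t, p}, so X∖{s, u, t, p} = {q, r}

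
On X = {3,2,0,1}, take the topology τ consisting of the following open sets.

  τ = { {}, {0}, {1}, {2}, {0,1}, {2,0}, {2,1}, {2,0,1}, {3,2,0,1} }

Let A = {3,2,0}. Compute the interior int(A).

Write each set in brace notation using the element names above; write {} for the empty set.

{2,0}

interior: largest open inside A is {2,0} (from {}, {0}, {2}, {2,0})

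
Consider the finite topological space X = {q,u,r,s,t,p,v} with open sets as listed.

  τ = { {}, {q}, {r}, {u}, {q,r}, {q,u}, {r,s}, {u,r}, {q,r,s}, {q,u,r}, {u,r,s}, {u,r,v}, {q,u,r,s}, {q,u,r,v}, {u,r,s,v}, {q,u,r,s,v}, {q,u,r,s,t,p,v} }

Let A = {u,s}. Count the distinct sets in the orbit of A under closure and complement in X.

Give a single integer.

X∖A={q,r,t,p,v}, int(X∖A)={q,r}, hence cl(A)={u,s,t,p,v}
Orbit (k=closure, c=complement):
  1. A     = {u,s}
  2. kA    = {u,s,t,p,v}
  3. cA    = {q,r,t,p,v}
  4. ckA   = {q,r}
  5. kcA   = {q,r,s,t,p,v}
  6. ckcA  = {u}
  7. kckcA = {u,t,p,v}
  8. ckckcA = {q,r,s}
(closed under both — stop)

8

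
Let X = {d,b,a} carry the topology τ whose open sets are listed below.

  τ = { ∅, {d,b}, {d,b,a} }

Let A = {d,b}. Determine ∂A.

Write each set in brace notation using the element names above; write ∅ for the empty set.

open subsets of A: ∅, {d,b}; so int(A) = {d,b}
closure: X∖int(X∖A) = X∖∅ = {d,b,a}
∂A = {d,b,a} minus {d,b} = {a}

{a}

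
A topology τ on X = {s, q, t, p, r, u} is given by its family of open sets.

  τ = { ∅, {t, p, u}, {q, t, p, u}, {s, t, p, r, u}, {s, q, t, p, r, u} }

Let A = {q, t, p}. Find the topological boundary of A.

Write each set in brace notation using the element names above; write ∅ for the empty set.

{s, q, t, p, r, u}

opens ⊆ A: ∅; union → int = ∅
complement {s, r, u}; its interior ∅; cl(A) = X∖∅ = {s, q, t, p, r, u}
boundary = {s, q, t, p, r, u} ∖ ∅ = {s, q, t, p, r, u}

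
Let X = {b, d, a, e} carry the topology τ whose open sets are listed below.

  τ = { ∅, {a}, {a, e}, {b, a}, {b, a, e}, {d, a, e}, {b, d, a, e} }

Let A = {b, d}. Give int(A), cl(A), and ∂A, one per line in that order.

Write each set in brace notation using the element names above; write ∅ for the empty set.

opens ⊆ A: ∅; union → int = ∅
complement {a, e}; its interior {a, e}; cl(A) = X∖{a, e} = {b, d}
boundary = {b, d} ∖ ∅ = {b, d}

int(A) = ∅
cl(A)  = {b, d}
∂A     = {b, d}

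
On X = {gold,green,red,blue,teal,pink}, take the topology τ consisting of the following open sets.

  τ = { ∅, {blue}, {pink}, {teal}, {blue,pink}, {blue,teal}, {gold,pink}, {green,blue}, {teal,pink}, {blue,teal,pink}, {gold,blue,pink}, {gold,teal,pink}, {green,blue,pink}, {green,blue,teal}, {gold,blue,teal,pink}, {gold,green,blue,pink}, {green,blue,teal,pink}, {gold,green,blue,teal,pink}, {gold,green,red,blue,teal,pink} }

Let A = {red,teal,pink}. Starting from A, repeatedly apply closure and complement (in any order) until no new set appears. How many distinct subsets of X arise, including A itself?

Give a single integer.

8

X∖A={gold,green,blue}, int(X∖A)={green,blue}, hence cl(A)={gold,red,teal,pink}
Orbit (k=closure, c=complement):
  1. A     = {red,teal,pink}
  2. kA    = {gold,red,teal,pink}
  3. cA    = {gold,green,blue}
  4. ckA   = {green,blue}
  5. kcA   = {gold,green,red,blue}
  6. kckA  = {green,red,blue}
  7. ckcA  = {teal,pink}
  8. ckckA = {gold,teal,pink}
(closed under both — stop)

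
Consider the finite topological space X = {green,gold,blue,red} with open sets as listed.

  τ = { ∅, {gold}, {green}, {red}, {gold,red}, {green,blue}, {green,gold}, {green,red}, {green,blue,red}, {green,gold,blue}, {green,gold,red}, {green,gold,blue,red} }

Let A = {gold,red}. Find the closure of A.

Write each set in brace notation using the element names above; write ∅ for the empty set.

{gold,red}

closure: X∖int(X∖A) = X∖{green,blue} = {gold,red}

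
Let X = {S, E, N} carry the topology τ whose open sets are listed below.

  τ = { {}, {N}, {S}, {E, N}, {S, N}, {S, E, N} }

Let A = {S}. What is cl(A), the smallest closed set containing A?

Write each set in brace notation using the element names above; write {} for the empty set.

{S}

cl via duality: int({E, N}) = {E, N}, so X∖{E, N} = {S}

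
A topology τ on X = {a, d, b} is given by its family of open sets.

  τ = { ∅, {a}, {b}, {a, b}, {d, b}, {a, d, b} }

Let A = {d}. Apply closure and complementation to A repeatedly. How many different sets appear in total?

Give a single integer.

4

closure: X∖int(X∖A) = X∖{a, b} = {d}
Let k=closure and c=complement:
  1. A     = {d}
  2. cA    = {a, b}
  3. kcA   = {a, d, b}
  4. ckcA  = ∅
— saturated at 4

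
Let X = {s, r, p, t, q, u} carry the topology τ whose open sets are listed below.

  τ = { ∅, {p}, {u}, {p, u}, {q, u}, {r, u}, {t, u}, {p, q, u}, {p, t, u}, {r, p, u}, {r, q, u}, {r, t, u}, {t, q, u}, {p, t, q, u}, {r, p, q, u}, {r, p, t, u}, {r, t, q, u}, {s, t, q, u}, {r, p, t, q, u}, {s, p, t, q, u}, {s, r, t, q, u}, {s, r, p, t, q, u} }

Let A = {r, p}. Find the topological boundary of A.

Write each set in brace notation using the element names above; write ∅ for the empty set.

{r}

interior: largest open inside A is {p} (from ∅, {p})
cl via duality: int({s, t, q, u}) = {s, t, q, u}, so X∖{s, t, q, u} = {r, p}
cl∖int = {r}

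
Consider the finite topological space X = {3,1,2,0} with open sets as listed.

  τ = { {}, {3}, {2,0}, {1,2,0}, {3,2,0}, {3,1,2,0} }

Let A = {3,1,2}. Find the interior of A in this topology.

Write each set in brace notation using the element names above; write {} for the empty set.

U open, U⊆A: {}, {3}. int(A) = ⋃ = {3}

{3}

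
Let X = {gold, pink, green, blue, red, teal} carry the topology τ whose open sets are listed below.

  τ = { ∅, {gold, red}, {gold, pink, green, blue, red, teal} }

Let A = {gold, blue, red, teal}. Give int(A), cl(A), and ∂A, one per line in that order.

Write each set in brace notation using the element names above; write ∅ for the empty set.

opens ⊆ A: ∅, {gold, red}; union → int = {gold, red}
complement {pink, green}; its interior ∅; cl(A) = X∖∅ = {gold, pink, green, blue, red, teal}
boundary = {gold, pink, green, blue, red, teal} ∖ {gold, red} = {pink, green, blue, teal}

int(A) = {gold, red}
cl(A)  = {gold, pink, green, blue, red, teal}
∂A     = {pink, green, blue, teal}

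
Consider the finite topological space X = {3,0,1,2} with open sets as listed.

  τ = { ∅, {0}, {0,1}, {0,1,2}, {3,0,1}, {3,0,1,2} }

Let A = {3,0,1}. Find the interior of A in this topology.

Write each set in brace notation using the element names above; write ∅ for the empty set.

{3,0,1}

opens ⊆ A: ∅, {0}, {0,1}, {3,0,1}; union → int = {3,0,1}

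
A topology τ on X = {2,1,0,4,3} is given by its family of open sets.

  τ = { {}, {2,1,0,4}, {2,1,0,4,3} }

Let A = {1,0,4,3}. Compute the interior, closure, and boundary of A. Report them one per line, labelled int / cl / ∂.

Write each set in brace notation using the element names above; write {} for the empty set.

open subsets of A: {}; so int(A) = {}
closure: X∖int(X∖A) = X∖{} = {2,1,0,4,3}
∂A = {2,1,0,4,3} minus {} = {2,1,0,4,3}

int(A) = {}
cl(A)  = {2,1,0,4,3}
∂A     = {2,1,0,4,3}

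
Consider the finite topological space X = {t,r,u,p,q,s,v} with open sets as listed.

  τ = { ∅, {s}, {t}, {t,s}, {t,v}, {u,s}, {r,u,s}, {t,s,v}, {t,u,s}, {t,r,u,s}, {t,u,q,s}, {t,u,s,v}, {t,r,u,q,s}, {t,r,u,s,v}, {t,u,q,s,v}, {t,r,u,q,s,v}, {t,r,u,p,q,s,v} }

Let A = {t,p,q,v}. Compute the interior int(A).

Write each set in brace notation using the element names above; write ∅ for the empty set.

opens ⊆ A: ∅, {t}, {t,v}; union → int = {t,v}

{t,v}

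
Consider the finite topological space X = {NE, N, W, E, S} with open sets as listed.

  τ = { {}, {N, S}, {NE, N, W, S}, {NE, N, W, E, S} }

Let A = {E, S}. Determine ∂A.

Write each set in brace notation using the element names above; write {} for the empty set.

U open, U⊆A: {}. int(A) = ⋃ = {}
X∖A={NE, N, W}, int(X∖A)={}, hence cl(A)={NE, N, W, E, S}
∂A: remove int from cl → {NE, N, W, E, S}

{NE, N, W, E, S}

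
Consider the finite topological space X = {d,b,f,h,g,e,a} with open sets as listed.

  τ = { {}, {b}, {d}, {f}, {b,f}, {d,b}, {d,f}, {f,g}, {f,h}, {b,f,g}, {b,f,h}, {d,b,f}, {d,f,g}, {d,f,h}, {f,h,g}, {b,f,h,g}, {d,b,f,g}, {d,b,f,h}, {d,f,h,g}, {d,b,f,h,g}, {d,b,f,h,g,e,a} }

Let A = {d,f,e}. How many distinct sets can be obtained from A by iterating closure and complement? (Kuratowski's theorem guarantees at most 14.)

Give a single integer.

closure: X∖int(X∖A) = X∖{b} = {d,f,h,g,e,a}
Let k=closure and c=complement:
  1. A     = {d,f,e}
  2. kA    = {d,f,h,g,e,a}
  3. cA    = {b,h,g,a}
  4. ckA   = {b}
  5. kcA   = {b,h,g,e,a}
  6. kckA  = {b,e,a}
  7. ckcA  = {d,f}
  8. ckckA = {d,f,h,g}
— saturated at 8

8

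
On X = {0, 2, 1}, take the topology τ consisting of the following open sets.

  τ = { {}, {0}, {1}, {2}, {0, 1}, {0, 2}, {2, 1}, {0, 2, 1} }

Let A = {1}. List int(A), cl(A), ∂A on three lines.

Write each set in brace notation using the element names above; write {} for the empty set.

opens ⊆ A: {}, {1}; union → int = {1}
complement {0, 2}; its interior {0, 2}; cl(A) = X∖{0, 2} = {1}
boundary = {1} ∖ {1} = {}

int(A) = {1}
cl(A)  = {1}
∂A     = {}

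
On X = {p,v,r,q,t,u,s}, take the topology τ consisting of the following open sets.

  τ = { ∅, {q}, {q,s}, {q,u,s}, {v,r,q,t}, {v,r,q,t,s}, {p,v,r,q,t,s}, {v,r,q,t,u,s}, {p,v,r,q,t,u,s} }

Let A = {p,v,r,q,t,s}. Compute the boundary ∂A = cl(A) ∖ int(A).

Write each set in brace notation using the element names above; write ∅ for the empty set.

U open, U⊆A: ∅, {q}, {q,s}, {v,r,q,t}, {v,r,q,t,s}, {p,v,r,q,t,s}. int(A) = ⋃ = {p,v,r,q,t,s}
X∖A={u}, int(X∖A)=∅, hence cl(A)={p,v,r,q,t,u,s}
∂A: remove int from cl → {u}

{u}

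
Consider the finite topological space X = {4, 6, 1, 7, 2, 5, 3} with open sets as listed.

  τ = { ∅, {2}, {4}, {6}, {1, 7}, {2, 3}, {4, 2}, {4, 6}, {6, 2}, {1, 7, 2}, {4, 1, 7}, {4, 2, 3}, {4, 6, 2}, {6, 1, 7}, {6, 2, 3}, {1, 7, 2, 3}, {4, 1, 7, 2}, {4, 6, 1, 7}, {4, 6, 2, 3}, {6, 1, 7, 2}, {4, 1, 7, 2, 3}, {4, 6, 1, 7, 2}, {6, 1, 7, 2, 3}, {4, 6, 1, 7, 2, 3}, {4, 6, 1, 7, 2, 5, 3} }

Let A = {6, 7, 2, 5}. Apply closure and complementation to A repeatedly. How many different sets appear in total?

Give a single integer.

12

cl via duality: int({4, 1, 3}) = {4}, so X∖{4} = {6, 1, 7, 2, 5, 3}
Write k for closure, c for complement:
  1. A     = {6, 7, 2, 5}
  2. kA    = {6, 1, 7, 2, 5, 3}
  3. cA    = {4, 1, 3}
  4. ckA   = {4}
  5. kcA   = {4, 1, 7, 5, 3}
  6. kckA  = {4, 5}
  7. ckcA  = {6, 2}
  8. ckckA = {6, 1, 7, 2, 3}
  9. kckcA = {6, 2, 5, 3}
  10. ckckcA = {4, 1, 7}
  11. kckckcA = {4, 1, 7, 5}
  12. ckckckcA = {6, 2, 3}
applying k or c yields no new set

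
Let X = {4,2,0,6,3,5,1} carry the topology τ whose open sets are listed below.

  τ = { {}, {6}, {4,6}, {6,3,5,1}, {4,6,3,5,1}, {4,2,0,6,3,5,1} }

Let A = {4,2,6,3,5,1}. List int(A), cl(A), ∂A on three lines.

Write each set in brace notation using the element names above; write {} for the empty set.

int(A) = {4,6,3,5,1}
cl(A)  = {4,2,0,6,3,5,1}
∂A     = {2,0}

U open, U⊆A: {}, {6}, {4,6}, {6,3,5,1}, {4,6,3,5,1}. int(A) = ⋃ = {4,6,3,5,1}
X∖A={0}, int(X∖A)={}, hence cl(A)={4,2,0,6,3,5,1}
∂A: remove int from cl → {2,0}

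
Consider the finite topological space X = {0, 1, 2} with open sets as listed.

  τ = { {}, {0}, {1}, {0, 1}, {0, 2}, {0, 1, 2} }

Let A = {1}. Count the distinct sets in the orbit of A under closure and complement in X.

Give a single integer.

cl via duality: int({0, 2}) = {0, 2}, so X∖{0, 2} = {1}
Write k for closure, c for complement:
  1. A     = {1}
  2. cA    = {0, 2}
applying k or c yields no new set

2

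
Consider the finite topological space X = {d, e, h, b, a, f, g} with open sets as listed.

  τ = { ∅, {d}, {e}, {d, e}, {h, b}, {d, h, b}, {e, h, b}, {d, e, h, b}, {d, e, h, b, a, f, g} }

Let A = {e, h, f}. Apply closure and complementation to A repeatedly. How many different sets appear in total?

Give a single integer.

10

closure: X∖int(X∖A) = X∖{d} = {e, h, b, a, f, g}
Let k=closure and c=complement:
  1. A     = {e, h, f}
  2. kA    = {e, h, b, a, f, g}
  3. cA    = {d, b, a, g}
  4. ckA   = {d}
  5. kcA   = {d, h, b, a, f, g}
  6. kckA  = {d, a, f, g}
  7. ckcA  = {e}
  8. ckckA = {e, h, b}
  9. kckcA = {e, a, f, g}
  10. ckckcA = {d, h, b}
— saturated at 10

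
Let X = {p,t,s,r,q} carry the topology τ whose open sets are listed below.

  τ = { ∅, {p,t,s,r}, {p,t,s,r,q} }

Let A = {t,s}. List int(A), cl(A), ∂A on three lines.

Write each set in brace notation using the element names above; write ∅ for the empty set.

int(A) = ∅
cl(A)  = {p,t,s,r,q}
∂A     = {p,t,s,r,q}

opens ⊆ A: ∅; union → int = ∅
complement {p,r,q}; its interior ∅; cl(A) = X∖∅ = {p,t,s,r,q}
boundary = {p,t,s,r,q} ∖ ∅ = {p,t,s,r,q}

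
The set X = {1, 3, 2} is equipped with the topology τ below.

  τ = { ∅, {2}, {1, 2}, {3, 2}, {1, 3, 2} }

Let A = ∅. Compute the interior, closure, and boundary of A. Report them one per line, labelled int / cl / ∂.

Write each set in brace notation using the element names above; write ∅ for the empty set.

int(A) = ∅
cl(A)  = ∅
∂A     = ∅

interior: largest open inside A is ∅ (from ∅)
cl via duality: int({1, 3, 2}) = {1, 3, 2}, so X∖{1, 3, 2} = ∅
cl∖int = ∅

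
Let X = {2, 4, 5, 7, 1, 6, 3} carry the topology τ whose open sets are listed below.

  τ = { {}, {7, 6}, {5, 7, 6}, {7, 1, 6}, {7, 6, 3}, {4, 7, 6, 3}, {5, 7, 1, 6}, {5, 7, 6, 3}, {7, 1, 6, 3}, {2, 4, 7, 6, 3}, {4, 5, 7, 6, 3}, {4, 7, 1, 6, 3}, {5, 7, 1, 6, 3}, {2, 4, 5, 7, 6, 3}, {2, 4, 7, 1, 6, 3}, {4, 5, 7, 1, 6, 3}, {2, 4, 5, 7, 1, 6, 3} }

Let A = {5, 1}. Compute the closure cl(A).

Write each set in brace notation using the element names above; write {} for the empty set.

cl via duality: int({2, 4, 7, 6, 3}) = {2, 4, 7, 6, 3}, so X∖{2, 4, 7, 6, 3} = {5, 1}

{5, 1}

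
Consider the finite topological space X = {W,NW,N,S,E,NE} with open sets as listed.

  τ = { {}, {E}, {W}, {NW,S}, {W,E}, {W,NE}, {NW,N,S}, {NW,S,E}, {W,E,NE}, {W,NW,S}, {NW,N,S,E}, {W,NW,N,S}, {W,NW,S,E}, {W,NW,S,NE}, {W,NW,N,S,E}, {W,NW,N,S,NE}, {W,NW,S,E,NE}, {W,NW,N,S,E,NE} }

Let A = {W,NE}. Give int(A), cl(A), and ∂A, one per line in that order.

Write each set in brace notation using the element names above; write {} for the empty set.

int(A) = {W,NE}
cl(A)  = {W,NE}
∂A     = {}

opens ⊆ A: {}, {W}, {W,NE}; union → int = {W,NE}
complement {NW,N,S,E}; its interior {NW,N,S,E}; cl(A) = X∖{NW,N,S,E} = {W,NE}
boundary = {W,NE} ∖ {W,NE} = {}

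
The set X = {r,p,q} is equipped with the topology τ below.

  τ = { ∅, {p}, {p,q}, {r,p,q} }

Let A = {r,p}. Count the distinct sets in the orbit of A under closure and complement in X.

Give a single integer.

6

complement {q}; its interior ∅; cl(A) = X∖∅ = {r,p,q}
With k = closure, c = complement:
  1. A     = {r,p}
  2. kA    = {r,p,q}
  3. cA    = {q}
  4. ckA   = ∅
  5. kcA   = {r,q}
  6. ckcA  = {p}
k, c of each give nothing new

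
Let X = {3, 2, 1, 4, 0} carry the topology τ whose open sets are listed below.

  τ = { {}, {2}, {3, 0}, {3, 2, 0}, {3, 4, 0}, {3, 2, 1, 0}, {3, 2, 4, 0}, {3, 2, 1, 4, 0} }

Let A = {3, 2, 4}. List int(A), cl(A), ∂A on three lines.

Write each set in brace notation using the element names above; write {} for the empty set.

opens ⊆ A: {}, {2}; union → int = {2}
complement {1, 0}; its interior {}; cl(A) = X∖{} = {3, 2, 1, 4, 0}
boundary = {3, 2, 1, 4, 0} ∖ {2} = {3, 1, 4, 0}

int(A) = {2}
cl(A)  = {3, 2, 1, 4, 0}
∂A     = {3, 1, 4, 0}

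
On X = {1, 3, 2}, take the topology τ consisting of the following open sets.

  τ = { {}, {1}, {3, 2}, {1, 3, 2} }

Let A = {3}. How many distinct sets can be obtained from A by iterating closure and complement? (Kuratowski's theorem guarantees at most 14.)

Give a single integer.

6

cl via duality: int({1, 2}) = {1}, so X∖{1} = {3, 2}
Write k for closure, c for complement:
  1. A     = {3}
  2. kA    = {3, 2}
  3. cA    = {1, 2}
  4. ckA   = {1}
  5. kcA   = {1, 3, 2}
  6. ckcA  = {}
applying k or c yields no new set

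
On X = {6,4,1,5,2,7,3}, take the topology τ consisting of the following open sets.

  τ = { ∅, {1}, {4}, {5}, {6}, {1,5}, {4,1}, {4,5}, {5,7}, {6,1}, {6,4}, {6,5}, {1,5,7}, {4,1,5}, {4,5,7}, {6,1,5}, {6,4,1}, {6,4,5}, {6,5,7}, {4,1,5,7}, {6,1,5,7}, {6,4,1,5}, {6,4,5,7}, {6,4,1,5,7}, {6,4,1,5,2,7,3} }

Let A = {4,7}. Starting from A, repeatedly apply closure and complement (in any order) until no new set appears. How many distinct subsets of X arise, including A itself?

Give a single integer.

cl via duality: int({6,1,5,2,3}) = {6,1,5}, so X∖{6,1,5} = {4,2,7,3}
Write k for closure, c for complement:
  1. A     = {4,7}
  2. kA    = {4,2,7,3}
  3. cA    = {6,1,5,2,3}
  4. ckA   = {6,1,5}
  5. kcA   = {6,1,5,2,7,3}
  6. ckcA  = {4}
  7. kckcA = {4,2,3}
  8. ckckcA = {6,1,5,7}
applying k or c yields no new set

8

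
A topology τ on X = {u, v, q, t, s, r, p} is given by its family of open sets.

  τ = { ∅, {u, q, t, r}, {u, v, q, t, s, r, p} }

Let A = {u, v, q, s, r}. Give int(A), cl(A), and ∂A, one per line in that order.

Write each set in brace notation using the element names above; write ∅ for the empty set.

open subsets of A: ∅; so int(A) = ∅
closure: X∖int(X∖A) = X∖∅ = {u, v, q, t, s, r, p}
∂A = {u, v, q, t, s, r, p} minus ∅ = {u, v, q, t, s, r, p}

int(A) = ∅
cl(A)  = {u, v, q, t, s, r, p}
∂A     = {u, v, q, t, s, r, p}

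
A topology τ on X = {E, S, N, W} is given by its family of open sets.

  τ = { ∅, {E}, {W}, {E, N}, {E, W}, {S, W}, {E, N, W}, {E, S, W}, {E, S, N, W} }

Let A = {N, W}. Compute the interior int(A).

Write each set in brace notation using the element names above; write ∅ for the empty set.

{W}

opens ⊆ A: ∅, {W}; union → int = {W}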